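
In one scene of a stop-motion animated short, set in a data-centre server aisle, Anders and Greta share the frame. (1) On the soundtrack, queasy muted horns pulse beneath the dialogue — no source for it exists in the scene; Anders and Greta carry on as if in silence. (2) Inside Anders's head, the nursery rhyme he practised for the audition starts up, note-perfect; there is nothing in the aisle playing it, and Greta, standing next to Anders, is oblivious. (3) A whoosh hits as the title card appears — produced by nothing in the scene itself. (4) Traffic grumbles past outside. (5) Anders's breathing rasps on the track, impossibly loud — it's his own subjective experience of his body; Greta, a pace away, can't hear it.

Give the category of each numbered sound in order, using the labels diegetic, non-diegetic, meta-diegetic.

non-diegetic, meta-diegetic, non-diegetic, diegetic, meta-diegetic

Sound (1): nothing in the aisle produces it and the characters don't hear it — pure soundtrack, so non-diegetic.
(2) is meta-diegetic: it lives in Anders's subjectivity, not in the aisle.
Sound (3): an editorial stinger — it belongs to the cut, not the story world, so non-diegetic.
(4) is diegetic: traffic is part of the location's real environment.
(5) it's Anders's internal bodily sensation rendered as sound; only Anders 'hears' it → meta-diegetic.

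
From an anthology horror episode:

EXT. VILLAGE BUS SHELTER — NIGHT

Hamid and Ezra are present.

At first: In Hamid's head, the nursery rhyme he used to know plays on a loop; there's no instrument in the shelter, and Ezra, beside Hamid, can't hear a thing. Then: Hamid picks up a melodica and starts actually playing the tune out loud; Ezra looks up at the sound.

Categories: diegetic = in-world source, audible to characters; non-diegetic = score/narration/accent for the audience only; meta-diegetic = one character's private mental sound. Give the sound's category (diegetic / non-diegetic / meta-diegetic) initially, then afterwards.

meta-diegetic, diegetic

Initially: the tune exists only as Hamid's private memory; Ezra can't hear it → meta-diegetic.
Afterwards: Hamid is now producing it live on a melodica, in the room, and Ezra hears it → diegetic.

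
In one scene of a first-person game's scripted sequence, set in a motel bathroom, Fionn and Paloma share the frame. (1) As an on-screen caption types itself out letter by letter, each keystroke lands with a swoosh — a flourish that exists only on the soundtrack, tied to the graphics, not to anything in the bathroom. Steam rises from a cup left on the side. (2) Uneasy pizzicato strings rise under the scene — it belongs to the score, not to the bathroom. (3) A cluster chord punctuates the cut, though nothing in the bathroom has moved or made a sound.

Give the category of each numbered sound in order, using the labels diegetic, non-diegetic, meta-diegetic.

non-diegetic, non-diegetic, non-diegetic

(1) sound married to a title/caption — outside the diegesis by definition → non-diegetic.
(2) it has no source in the story world and no character can hear it — it's underscore → non-diegetic.
Sound (3): an editorial stinger — it belongs to the cut, not the story world, so non-diegetic.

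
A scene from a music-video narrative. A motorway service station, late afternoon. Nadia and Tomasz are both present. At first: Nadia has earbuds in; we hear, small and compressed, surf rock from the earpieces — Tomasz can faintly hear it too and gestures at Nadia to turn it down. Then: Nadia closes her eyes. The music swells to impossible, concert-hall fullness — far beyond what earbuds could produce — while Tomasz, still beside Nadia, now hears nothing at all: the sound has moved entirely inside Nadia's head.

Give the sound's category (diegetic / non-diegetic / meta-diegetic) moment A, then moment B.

Moment A: the earbuds are a physical source both characters can hear → diegetic.
Moment B: the music now exists only as Nadia's subjective experience; Tomasz can no longer hear it → meta-diegetic.

diegetic, meta-diegetic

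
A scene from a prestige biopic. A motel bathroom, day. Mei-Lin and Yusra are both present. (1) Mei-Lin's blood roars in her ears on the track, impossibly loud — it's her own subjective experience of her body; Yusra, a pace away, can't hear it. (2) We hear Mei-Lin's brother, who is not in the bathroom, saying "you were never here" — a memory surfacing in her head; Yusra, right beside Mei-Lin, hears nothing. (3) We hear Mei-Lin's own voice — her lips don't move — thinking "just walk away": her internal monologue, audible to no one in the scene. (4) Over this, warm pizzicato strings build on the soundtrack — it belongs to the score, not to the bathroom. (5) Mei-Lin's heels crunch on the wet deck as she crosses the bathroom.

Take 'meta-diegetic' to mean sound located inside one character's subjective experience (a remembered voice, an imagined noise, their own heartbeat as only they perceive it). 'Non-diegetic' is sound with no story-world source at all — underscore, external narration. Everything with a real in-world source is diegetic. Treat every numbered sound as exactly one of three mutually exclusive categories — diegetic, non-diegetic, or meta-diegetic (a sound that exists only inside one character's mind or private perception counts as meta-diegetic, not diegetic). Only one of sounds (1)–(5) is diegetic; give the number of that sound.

5

Sound (1): point-of-audition from inside Mei-Lin's body; not a sound in the room, so meta-diegetic.
Sound (2): a remembered line, private to Mei-Lin — not present in the room, not audible to Yusra, so meta-diegetic.
(3) is meta-diegetic: Mei-Lin's thought-voice: a private mental sound no other character can hear.
Sound (4): score with no on-screen or off-screen source; it exists for the audience alone, so non-diegetic.
Sound (5): a character's body making contact with the set — an in-world sound, so diegetic.
Only (5) is diegetic.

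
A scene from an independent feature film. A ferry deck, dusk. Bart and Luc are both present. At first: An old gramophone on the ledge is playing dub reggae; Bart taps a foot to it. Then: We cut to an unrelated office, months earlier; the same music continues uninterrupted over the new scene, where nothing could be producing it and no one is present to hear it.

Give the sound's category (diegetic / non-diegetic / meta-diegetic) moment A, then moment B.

Moment A: an old gramophone is a real in-scene source and Bart reacts to it → diegetic.
Moment B: there is no longer any in-world source and no one can hear it — it has become underscore → non-diegetic.

diegetic, non-diegetic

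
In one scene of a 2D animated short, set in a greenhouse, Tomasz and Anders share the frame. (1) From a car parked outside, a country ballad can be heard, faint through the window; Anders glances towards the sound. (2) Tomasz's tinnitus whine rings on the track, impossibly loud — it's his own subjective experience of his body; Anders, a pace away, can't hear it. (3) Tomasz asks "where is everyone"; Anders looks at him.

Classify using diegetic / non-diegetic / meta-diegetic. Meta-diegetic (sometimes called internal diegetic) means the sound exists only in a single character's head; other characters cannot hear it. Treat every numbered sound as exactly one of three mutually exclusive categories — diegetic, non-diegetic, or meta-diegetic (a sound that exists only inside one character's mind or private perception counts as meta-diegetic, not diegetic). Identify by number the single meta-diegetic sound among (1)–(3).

2

Sound (1): off-screen diegetic: the source is out of frame but still in the story's space, so diegetic.
(2) is meta-diegetic: it's Tomasz's internal bodily sensation rendered as sound; only Tomasz 'hears' it.
(3) on-screen dialogue — Tomasz speaks and Anders is there to hear → diegetic.
Only (2) is meta-diegetic.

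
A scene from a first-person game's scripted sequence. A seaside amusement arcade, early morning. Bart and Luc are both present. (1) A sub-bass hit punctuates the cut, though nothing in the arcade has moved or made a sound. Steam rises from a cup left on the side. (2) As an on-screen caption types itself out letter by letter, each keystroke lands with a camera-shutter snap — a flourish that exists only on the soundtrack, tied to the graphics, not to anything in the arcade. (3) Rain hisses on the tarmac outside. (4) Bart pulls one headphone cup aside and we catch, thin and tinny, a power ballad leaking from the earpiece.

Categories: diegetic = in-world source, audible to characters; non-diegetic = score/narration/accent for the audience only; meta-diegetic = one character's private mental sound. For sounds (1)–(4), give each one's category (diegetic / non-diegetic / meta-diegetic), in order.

(1) nothing in the scene produces it; it's an accent added for the audience → non-diegetic.
Sound (2): it accompanies on-screen graphics, not anything inside the story world, so non-diegetic.
(3) it's the actual ambient sound of the location → diegetic.
Sound (4): it's leaking from a physical pair of headphones in the scene, so diegetic.

non-diegetic, non-diegetic, diegetic, diegetic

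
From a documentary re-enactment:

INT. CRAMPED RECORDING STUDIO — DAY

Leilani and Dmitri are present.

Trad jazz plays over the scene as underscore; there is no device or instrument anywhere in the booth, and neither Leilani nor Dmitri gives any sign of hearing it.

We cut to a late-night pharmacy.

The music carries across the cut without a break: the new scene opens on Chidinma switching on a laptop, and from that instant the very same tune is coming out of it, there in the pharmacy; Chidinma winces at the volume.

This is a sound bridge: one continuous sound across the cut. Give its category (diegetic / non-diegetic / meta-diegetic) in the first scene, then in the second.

non-diegetic, diegetic

Scene one: there's no in-world source anywhere and no character hears it — underscore for the audience only → non-diegetic.
Scene two: once Chidinma turns on a laptop, the music has a real source in the story world and Chidinma reacts to it → diegetic.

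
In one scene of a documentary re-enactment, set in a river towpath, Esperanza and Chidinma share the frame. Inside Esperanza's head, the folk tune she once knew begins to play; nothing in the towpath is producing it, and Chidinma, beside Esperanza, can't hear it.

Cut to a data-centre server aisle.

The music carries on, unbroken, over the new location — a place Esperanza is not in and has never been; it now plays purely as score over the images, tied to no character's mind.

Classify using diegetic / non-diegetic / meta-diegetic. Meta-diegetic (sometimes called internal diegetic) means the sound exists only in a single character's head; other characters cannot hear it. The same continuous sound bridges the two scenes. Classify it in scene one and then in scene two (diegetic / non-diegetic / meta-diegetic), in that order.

meta-diegetic, non-diegetic

Scene one: the music exists only inside Esperanza's mind; Chidinma can't hear it → meta-diegetic.
Scene two: it's detached from Esperanza entirely and plays over unrelated images with no in-world source — conventional underscore → non-diegetic.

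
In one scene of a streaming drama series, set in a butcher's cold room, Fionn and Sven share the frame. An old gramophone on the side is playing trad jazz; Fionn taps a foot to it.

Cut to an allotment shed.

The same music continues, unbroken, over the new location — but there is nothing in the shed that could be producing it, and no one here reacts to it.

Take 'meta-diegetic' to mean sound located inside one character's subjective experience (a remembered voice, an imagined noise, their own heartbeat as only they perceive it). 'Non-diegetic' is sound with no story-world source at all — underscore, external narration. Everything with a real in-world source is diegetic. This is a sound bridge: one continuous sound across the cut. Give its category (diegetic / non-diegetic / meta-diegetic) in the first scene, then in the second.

diegetic, non-diegetic

Scene one: an old gramophone is an on-screen source and Fionn reacts to it → diegetic.
Scene two: there is no source in the shed and no one hears it — it's now underscore → non-diegetic.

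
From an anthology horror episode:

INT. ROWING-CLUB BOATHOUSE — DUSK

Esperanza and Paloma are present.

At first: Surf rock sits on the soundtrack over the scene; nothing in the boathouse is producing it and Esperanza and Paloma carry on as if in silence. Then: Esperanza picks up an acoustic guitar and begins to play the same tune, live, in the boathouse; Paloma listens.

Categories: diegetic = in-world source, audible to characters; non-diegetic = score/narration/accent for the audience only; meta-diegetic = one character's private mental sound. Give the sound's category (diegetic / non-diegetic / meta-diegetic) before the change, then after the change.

non-diegetic, diegetic

Before the change: no in-world source exists and no character can hear it — underscore → non-diegetic.
After the change: an acoustic guitar is now a real source in the story world and the characters hear it → diegetic.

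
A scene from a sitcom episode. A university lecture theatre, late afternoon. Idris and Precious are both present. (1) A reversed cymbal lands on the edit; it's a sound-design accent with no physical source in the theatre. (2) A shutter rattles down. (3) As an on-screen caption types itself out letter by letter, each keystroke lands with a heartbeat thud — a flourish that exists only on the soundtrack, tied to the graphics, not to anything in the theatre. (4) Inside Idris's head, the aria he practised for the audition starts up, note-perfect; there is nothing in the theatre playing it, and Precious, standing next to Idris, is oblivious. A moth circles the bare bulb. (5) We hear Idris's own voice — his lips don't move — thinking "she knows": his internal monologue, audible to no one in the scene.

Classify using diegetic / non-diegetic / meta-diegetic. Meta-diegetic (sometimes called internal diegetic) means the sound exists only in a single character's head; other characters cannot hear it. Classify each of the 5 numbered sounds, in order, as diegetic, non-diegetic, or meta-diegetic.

non-diegetic, diegetic, non-diegetic, meta-diegetic, meta-diegetic

(1) it's a sound-design accent with no in-world source; no one in the scene can hear it → non-diegetic.
(2) an in-world source (a shutter); characters could hear it → diegetic.
Sound (3): sound married to a title/caption — outside the diegesis by definition, so non-diegetic.
(4) is meta-diegetic: the music is a memory playing inside Idris's mind alone; no real-world source, Precious can't hear it.
(5) Idris's thought-voice: a private mental sound no other character can hear → meta-diegetic.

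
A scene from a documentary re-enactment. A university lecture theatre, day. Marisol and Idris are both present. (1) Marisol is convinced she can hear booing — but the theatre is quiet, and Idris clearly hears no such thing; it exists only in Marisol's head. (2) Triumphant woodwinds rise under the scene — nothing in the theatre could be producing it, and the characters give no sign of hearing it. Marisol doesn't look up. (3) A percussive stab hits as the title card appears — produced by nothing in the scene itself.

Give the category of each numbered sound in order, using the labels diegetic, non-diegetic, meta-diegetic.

(1) Marisol alone 'hears' it — an imagined sound, not present in the space → meta-diegetic.
(2) is non-diegetic: it has no source in the story world and no character can hear it — it's underscore.
(3) nothing in the scene produces it; it's an accent added for the audience → non-diegetic.

meta-diegetic, non-diegetic, non-diegetic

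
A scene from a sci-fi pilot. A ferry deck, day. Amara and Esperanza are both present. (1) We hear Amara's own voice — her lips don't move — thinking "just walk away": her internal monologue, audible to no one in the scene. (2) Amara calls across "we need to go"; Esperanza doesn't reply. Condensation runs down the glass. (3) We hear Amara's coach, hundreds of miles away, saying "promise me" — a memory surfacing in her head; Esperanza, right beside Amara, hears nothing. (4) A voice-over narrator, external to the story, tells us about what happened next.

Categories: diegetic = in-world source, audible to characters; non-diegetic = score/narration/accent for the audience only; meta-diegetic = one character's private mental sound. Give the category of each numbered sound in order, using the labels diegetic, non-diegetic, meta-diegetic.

meta-diegetic, diegetic, meta-diegetic, non-diegetic

(1) is meta-diegetic: it's Amara's unspoken thought, heard only by the audience via her subjectivity.
(2) spoken by a character present in the story world → diegetic.
(3) is meta-diegetic: the voice is a memory playing only inside Amara's mind; Esperanza can't hear it.
Sound (4): the narrator exists outside the story world, addressing only the audience, so non-diegetic.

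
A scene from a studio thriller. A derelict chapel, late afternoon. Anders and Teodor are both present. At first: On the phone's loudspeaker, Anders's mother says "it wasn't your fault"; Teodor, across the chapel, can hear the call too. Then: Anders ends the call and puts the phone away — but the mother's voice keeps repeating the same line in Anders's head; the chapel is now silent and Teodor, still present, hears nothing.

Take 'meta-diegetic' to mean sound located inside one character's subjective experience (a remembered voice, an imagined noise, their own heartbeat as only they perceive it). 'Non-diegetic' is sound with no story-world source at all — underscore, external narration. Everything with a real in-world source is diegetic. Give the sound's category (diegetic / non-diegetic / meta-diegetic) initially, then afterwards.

Initially: the loudspeaker is an in-world source; both Anders and Teodor hear the call → diegetic.
Afterwards: with the phone off, the voice continues only as Anders's private mental replay — Teodor can't hear it → meta-diegetic.

diegetic, meta-diegetic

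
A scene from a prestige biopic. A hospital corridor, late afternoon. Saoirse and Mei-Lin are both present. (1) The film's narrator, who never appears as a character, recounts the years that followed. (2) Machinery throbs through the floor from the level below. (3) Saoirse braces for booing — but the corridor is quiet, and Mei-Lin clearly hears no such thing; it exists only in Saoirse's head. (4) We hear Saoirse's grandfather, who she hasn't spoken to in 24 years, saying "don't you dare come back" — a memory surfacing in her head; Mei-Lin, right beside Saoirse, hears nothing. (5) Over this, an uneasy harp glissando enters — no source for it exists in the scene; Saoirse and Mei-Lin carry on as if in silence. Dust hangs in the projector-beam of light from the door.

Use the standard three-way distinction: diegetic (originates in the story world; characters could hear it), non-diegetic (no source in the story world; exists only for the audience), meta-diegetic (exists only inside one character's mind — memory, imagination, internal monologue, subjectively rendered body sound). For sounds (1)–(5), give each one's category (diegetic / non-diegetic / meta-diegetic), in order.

non-diegetic, diegetic, meta-diegetic, meta-diegetic, non-diegetic

Sound (1): external voice-over — not a character, not heard by anyone in the scene, so non-diegetic.
(2) is diegetic: machinery is part of the location's real environment.
Sound (3): subjective to Saoirse: the corridor is silent and Mei-Lin hears nothing, so meta-diegetic.
Sound (4): a remembered line, private to Saoirse — not present in the room, not audible to Mei-Lin, so meta-diegetic.
(5) score with no on-screen or off-screen source; it exists for the audience alone → non-diegetic.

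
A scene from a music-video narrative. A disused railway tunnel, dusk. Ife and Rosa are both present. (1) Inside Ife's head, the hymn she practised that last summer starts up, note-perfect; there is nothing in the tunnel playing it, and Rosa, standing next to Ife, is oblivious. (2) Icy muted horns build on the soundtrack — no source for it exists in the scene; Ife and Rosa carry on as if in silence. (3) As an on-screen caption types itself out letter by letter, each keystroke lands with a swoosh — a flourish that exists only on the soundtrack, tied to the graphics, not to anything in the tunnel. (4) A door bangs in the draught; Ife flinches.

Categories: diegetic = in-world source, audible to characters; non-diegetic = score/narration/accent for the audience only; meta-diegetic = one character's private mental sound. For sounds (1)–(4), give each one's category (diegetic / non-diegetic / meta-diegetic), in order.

(1) is meta-diegetic: remembered music, private to Ife — Rosa is oblivious because it isn't in the room.
(2) nothing in the tunnel produces it and the characters don't hear it — pure soundtrack → non-diegetic.
Sound (3): it accompanies on-screen graphics, not anything inside the story world, so non-diegetic.
(4) is diegetic: a door is a real object/event in the scene's world.

meta-diegetic, non-diegetic, non-diegetic, diegetic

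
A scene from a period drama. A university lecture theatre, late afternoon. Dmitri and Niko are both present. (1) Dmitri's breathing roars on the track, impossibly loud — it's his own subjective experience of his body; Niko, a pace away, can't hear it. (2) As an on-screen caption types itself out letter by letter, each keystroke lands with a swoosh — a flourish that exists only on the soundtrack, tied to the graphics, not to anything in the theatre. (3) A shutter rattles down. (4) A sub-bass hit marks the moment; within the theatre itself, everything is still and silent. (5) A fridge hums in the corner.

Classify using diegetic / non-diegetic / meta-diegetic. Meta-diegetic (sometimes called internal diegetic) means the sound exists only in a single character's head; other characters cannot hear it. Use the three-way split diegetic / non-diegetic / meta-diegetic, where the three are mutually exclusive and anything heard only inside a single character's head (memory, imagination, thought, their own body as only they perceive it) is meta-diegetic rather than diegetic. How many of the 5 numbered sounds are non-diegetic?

Sound (1): a subjective body sound — Dmitri's private perception, inaudible to Niko, so meta-diegetic.
Sound (2): it accompanies on-screen graphics, not anything inside the story world, so non-diegetic.
Sound (3): a shutter is a real object/event in the scene's world, so diegetic.
(4) nothing in the scene produces it; it's an accent added for the audience → non-diegetic.
(5) is diegetic: a fridge is part of the location's real environment.
So 2 of the 5 are non-diegetic: (2), (4).

2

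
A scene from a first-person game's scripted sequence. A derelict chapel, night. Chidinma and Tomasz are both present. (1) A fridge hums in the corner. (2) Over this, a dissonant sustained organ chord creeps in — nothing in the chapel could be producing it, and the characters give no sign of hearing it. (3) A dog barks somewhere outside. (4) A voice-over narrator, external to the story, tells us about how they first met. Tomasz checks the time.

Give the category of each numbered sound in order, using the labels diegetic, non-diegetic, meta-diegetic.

(1) is diegetic: it's the actual ambient sound of the location.
(2) is non-diegetic: it has no source in the story world and no character can hear it — it's underscore.
(3) is diegetic: an in-world source (a dog); characters could hear it.
(4) the narrator exists outside the story world, addressing only the audience → non-diegetic.

diegetic, non-diegetic, diegetic, non-diegetic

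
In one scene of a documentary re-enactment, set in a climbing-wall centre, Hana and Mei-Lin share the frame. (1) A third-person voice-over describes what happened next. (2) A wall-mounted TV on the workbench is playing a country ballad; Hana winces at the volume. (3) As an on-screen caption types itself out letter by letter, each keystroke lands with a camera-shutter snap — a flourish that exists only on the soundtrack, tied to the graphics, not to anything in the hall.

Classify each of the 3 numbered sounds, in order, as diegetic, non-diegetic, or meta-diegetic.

(1) is non-diegetic: commentary laid over the scene from outside the fiction.
Sound (2): a wall-mounted TV is a physical source in the scene and Hana reacts to it, so diegetic.
Sound (3): the caption isn't part of the story world, so neither is the sound tied to it, so non-diegetic.

non-diegetic, diegetic, non-diegetic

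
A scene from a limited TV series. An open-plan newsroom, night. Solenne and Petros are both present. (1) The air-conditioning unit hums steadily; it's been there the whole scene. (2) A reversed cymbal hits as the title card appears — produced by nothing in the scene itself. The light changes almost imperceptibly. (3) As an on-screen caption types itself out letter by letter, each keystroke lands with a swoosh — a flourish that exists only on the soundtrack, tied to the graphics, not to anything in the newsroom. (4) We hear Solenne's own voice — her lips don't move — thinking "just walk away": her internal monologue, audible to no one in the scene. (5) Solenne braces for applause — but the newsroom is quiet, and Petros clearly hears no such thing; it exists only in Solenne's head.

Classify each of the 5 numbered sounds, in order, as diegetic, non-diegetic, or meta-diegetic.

diegetic, non-diegetic, non-diegetic, meta-diegetic, meta-diegetic

Sound (1): ambient/room sound belonging to the story's physical space, so diegetic.
(2) is non-diegetic: it's a sound-design accent with no in-world source; no one in the scene can hear it.
(3) is non-diegetic: it accompanies on-screen graphics, not anything inside the story world.
(4) is meta-diegetic: internal monologue — inside Solenne's mind, not spoken into the scene.
(5) Solenne alone 'hears' it — an imagined sound, not present in the space → meta-diegetic.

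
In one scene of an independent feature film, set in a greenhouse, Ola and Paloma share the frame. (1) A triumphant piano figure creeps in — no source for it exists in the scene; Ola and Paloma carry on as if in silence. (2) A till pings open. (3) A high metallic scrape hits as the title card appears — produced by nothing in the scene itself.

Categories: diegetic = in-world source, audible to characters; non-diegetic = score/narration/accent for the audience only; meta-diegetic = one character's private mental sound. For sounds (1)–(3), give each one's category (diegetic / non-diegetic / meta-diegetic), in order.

non-diegetic, diegetic, non-diegetic

(1) nothing in the greenhouse produces it and the characters don't hear it — pure soundtrack → non-diegetic.
(2) the sound comes from a till physically present in the location → diegetic.
(3) is non-diegetic: it's a sound-design accent with no in-world source; no one in the scene can hear it.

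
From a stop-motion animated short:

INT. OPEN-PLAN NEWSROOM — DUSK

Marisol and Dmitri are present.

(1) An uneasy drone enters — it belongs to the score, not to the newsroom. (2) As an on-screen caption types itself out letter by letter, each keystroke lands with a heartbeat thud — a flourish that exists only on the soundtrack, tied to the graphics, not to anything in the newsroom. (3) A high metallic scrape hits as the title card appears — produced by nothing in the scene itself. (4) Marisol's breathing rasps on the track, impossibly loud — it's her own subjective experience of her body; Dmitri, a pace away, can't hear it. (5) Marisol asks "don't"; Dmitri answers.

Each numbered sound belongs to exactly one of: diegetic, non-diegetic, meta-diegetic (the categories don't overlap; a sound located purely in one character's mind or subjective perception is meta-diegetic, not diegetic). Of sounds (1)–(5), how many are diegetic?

(1) is non-diegetic: score with no on-screen or off-screen source; it exists for the audience alone.
(2) is non-diegetic: it accompanies on-screen graphics, not anything inside the story world.
(3) is non-diegetic: nothing in the scene produces it; it's an accent added for the audience.
Sound (4): a subjective body sound — Marisol's private perception, inaudible to Dmitri, so meta-diegetic.
Sound (5): on-screen dialogue — Marisol speaks and Dmitri is there to hear, so diegetic.
So 1 of the 5 is diegetic: (5).

1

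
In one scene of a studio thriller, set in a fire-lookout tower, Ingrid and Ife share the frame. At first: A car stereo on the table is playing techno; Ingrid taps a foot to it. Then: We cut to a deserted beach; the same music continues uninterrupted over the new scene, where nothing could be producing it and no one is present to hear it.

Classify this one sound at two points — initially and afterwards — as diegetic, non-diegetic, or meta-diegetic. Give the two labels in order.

Initially: a car stereo is a real in-scene source and Ingrid reacts to it → diegetic.
Afterwards: there is no longer any in-world source and no one can hear it — it has become underscore → non-diegetic.

diegetic, non-diegetic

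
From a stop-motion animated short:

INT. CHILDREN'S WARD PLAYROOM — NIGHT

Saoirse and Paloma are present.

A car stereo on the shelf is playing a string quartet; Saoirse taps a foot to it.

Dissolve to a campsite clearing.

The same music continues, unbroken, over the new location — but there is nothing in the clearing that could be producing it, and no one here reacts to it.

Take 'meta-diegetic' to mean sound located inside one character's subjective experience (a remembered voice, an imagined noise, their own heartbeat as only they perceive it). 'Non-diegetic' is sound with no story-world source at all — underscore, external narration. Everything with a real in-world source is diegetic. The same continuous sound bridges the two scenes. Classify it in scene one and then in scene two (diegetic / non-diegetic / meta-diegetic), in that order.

diegetic, non-diegetic

Scene one: a car stereo is an on-screen source and Saoirse reacts to it → diegetic.
Scene two: there is no source in the clearing and no one hears it — it's now underscore → non-diegetic.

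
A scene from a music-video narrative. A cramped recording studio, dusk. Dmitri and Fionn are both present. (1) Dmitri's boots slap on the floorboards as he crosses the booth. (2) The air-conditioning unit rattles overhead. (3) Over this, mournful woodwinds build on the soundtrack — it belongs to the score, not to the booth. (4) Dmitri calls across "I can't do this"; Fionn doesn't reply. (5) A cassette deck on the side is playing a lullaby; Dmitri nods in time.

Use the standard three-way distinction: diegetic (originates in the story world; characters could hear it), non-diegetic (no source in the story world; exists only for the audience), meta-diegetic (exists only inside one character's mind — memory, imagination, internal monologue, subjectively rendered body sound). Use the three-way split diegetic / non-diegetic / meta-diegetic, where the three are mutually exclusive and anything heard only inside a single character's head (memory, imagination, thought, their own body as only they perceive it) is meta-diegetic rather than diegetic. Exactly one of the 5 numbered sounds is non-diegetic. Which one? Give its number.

(1) Dmitri's footsteps are produced in the story world → diegetic.
(2) is diegetic: it's the actual ambient sound of the location.
Sound (3): score with no on-screen or off-screen source; it exists for the audience alone, so non-diegetic.
(4) is diegetic: spoken by a character present in the story world.
(5) a cassette deck is a physical source in the scene and Dmitri reacts to it → diegetic.
Only (3) is non-diegetic.

3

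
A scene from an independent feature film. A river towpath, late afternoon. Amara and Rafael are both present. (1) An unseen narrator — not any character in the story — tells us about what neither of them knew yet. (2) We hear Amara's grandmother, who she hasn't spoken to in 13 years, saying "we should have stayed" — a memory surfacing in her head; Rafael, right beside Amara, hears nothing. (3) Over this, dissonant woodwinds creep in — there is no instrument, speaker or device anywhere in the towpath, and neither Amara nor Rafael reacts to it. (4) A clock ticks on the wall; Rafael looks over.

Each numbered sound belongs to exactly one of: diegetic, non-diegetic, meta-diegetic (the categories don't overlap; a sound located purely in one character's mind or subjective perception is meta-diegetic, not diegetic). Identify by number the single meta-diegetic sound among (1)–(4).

2

(1) external voice-over — not a character, not heard by anyone in the scene → non-diegetic.
Sound (2): the voice is a memory playing only inside Amara's mind; Rafael can't hear it, so meta-diegetic.
(3) nothing in the towpath produces it and the characters don't hear it — pure soundtrack → non-diegetic.
(4) is diegetic: an in-world source (a clock); characters could hear it.
Only (2) is meta-diegetic.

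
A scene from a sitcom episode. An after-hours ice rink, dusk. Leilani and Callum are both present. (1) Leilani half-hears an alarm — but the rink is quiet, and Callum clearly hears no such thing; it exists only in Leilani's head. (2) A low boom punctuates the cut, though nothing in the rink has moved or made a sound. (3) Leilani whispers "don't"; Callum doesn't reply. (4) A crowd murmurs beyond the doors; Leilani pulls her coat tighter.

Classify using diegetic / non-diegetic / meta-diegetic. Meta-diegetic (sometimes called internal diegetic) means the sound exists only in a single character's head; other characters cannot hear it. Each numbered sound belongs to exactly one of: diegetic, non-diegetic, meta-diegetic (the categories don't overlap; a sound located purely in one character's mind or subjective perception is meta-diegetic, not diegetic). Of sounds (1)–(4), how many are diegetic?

2

Sound (1): Leilani alone 'hears' it — an imagined sound, not present in the space, so meta-diegetic.
(2) it's a sound-design accent with no in-world source; no one in the scene can hear it → non-diegetic.
(3) on-screen dialogue — Leilani speaks and Callum is there to hear → diegetic.
(4) is diegetic: a crowd is part of the location's real environment.
Diegetic: (3), (4) — that's 2.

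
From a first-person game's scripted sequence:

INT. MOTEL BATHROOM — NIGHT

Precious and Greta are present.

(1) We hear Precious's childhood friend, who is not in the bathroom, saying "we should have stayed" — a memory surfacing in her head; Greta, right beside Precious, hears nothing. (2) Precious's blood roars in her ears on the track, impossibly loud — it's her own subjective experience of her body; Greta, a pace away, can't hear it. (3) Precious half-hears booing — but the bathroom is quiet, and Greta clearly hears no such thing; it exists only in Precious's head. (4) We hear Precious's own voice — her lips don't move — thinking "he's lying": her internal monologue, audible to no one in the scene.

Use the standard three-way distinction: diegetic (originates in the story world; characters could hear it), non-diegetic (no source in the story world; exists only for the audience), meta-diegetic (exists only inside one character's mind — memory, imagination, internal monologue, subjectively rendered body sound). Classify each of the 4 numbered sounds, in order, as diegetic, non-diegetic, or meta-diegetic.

(1) is meta-diegetic: it's Precious's recollection rendered as sound; the other character can't hear it.
(2) point-of-audition from inside Precious's body; not a sound in the room → meta-diegetic.
(3) is meta-diegetic: subjective to Precious: the bathroom is silent and Greta hears nothing.
Sound (4): Precious's thought-voice: a private mental sound no other character can hear, so meta-diegetic.

meta-diegetic, meta-diegetic, meta-diegetic, meta-diegetic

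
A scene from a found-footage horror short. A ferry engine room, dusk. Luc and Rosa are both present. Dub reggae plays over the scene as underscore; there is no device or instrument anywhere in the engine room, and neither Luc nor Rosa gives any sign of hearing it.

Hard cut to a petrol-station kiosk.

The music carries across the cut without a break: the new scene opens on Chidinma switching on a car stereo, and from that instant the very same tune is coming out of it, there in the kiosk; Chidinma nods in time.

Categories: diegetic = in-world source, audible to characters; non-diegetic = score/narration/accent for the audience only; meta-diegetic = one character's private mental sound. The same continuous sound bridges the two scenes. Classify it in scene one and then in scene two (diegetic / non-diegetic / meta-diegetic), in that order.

Scene one: there's no in-world source anywhere and no character hears it — underscore for the audience only → non-diegetic.
Scene two: once Chidinma turns on a car stereo, the music has a real source in the story world and Chidinma reacts to it → diegetic.

non-diegetic, diegetic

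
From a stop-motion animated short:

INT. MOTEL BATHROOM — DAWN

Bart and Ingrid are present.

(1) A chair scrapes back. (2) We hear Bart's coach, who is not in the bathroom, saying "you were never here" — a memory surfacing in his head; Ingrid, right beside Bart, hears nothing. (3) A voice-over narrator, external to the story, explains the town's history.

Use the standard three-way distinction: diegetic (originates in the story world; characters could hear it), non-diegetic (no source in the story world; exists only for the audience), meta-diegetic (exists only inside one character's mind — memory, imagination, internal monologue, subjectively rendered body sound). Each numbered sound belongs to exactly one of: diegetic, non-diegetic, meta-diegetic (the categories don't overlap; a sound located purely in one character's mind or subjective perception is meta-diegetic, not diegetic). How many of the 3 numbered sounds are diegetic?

(1) a chair is a real object/event in the scene's world → diegetic.
Sound (2): the voice is a memory playing only inside Bart's mind; Ingrid can't hear it, so meta-diegetic.
(3) is non-diegetic: the narrator exists outside the story world, addressing only the audience.
Diegetic: (1) — that's 1.

1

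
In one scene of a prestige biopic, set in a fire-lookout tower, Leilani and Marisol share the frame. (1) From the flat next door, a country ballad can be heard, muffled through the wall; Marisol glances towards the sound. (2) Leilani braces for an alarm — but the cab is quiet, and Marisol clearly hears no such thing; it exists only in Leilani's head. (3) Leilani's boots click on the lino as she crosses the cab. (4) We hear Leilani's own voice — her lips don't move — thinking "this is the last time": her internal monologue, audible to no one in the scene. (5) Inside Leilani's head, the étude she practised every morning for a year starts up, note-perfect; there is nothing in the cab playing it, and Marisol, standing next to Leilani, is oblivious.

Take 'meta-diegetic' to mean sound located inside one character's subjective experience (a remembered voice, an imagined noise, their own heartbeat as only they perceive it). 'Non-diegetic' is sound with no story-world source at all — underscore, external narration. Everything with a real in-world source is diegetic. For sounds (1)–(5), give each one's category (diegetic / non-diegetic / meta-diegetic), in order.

(1) is diegetic: the music has an off-screen but real-world source and a character hears it.
(2) is meta-diegetic: Leilani alone 'hears' it — an imagined sound, not present in the space.
(3) it's the physical sound of Leilani moving in the space → diegetic.
Sound (4): it's Leilani's unspoken thought, heard only by the audience via her subjectivity, so meta-diegetic.
Sound (5): the music is a memory playing inside Leilani's mind alone; no real-world source, Marisol can't hear it, so meta-diegetic.

diegetic, meta-diegetic, diegetic, meta-diegetic, meta-diegetic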